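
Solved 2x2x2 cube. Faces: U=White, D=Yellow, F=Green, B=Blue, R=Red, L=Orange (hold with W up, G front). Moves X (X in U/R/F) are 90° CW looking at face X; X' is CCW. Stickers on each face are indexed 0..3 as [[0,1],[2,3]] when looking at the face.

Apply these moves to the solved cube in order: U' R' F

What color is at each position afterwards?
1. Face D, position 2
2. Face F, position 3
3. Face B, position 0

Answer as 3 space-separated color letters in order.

After move 1 (U'): U=WWWW F=OOGG R=GGRR B=RRBB L=BBOO
After move 2 (R'): R=GRGR U=WBWR F=OWGW D=YOYG B=YRYB
After move 3 (F): F=GOWW U=WBOB R=WRRR D=GGYG L=BYOO
Query 1: D[2] = Y
Query 2: F[3] = W
Query 3: B[0] = Y

Answer: Y W Y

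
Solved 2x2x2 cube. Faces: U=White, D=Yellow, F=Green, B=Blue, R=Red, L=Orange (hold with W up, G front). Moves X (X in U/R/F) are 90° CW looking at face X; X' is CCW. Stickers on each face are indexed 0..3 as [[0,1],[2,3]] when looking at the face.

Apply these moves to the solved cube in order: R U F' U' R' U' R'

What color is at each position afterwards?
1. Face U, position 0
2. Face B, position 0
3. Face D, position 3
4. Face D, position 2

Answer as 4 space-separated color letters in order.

Answer: W G W Y

Derivation:
After move 1 (R): R=RRRR U=WGWG F=GYGY D=YBYB B=WBWB
After move 2 (U): U=WWGG F=RRGY R=WBRR B=OOWB L=GYOO
After move 3 (F'): F=RYRG U=WWWR R=BBYR D=YOYB L=GGOG
After move 4 (U'): U=WRWW F=GGRG R=RYYR B=BBWB L=OOOG
After move 5 (R'): R=YRRY U=WWWB F=GRRW D=YGYG B=BBOB
After move 6 (U'): U=WBWW F=OORW R=GRRY B=YROB L=BBOG
After move 7 (R'): R=RYGR U=WOWY F=OBRW D=YOYW B=GRGB
Query 1: U[0] = W
Query 2: B[0] = G
Query 3: D[3] = W
Query 4: D[2] = Y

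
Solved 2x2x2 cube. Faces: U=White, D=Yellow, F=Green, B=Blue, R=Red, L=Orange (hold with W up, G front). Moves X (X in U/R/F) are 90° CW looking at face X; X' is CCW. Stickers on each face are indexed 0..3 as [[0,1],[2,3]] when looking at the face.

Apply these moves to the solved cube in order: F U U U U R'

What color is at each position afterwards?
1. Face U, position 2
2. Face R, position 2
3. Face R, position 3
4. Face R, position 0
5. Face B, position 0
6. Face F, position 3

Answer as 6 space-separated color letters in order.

Answer: O W W R Y O

Derivation:
After move 1 (F): F=GGGG U=WWOO R=WRWR D=RRYY L=OYOY
After move 2 (U): U=OWOW F=WRGG R=BBWR B=OYBB L=GGOY
After move 3 (U): U=OOWW F=BBGG R=OYWR B=GGBB L=WROY
After move 4 (U): U=WOWO F=OYGG R=GGWR B=WRBB L=BBOY
After move 5 (U): U=WWOO F=GGGG R=WRWR B=BBBB L=OYOY
After move 6 (R'): R=RRWW U=WBOB F=GWGO D=RGYG B=YBRB
Query 1: U[2] = O
Query 2: R[2] = W
Query 3: R[3] = W
Query 4: R[0] = R
Query 5: B[0] = Y
Query 6: F[3] = O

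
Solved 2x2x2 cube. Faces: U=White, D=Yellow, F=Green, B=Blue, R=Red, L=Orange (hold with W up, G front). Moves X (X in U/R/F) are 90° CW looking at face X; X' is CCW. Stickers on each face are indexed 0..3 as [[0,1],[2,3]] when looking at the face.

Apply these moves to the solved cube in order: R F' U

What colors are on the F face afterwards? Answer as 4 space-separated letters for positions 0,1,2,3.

After move 1 (R): R=RRRR U=WGWG F=GYGY D=YBYB B=WBWB
After move 2 (F'): F=YYGG U=WGRR R=BRYR D=OOYB L=OGOW
After move 3 (U): U=RWRG F=BRGG R=WBYR B=OGWB L=YYOW
Query: F face = BRGG

Answer: B R G G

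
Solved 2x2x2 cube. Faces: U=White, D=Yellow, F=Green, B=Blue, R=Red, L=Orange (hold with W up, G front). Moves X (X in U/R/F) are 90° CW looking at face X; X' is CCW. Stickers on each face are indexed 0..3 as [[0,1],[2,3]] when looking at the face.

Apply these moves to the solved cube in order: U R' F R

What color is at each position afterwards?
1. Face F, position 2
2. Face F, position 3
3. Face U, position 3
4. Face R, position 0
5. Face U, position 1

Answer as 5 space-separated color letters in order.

After move 1 (U): U=WWWW F=RRGG R=BBRR B=OOBB L=GGOO
After move 2 (R'): R=BRBR U=WBWO F=RWGW D=YRYG B=YOYB
After move 3 (F): F=GRWW U=WBOG R=WROR D=BBYG L=GYOR
After move 4 (R): R=OWRR U=WROW F=GBWG D=BYYY B=GOBB
Query 1: F[2] = W
Query 2: F[3] = G
Query 3: U[3] = W
Query 4: R[0] = O
Query 5: U[1] = R

Answer: W G W O R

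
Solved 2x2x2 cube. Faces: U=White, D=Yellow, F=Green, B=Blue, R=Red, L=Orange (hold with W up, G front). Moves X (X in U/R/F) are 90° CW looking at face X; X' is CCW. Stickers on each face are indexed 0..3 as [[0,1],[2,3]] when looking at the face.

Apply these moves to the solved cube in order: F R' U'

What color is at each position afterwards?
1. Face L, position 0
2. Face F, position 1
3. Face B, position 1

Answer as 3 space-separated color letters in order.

Answer: Y Y R

Derivation:
After move 1 (F): F=GGGG U=WWOO R=WRWR D=RRYY L=OYOY
After move 2 (R'): R=RRWW U=WBOB F=GWGO D=RGYG B=YBRB
After move 3 (U'): U=BBWO F=OYGO R=GWWW B=RRRB L=YBOY
Query 1: L[0] = Y
Query 2: F[1] = Y
Query 3: B[1] = R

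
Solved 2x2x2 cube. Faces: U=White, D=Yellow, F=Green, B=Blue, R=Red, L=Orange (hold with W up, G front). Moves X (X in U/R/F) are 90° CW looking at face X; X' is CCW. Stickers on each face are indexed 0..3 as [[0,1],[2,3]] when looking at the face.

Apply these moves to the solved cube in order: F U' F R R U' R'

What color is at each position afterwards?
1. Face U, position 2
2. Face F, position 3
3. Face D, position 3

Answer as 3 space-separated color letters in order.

After move 1 (F): F=GGGG U=WWOO R=WRWR D=RRYY L=OYOY
After move 2 (U'): U=WOWO F=OYGG R=GGWR B=WRBB L=BBOY
After move 3 (F): F=GOGY U=WOYB R=WGOR D=WGYY L=BROR
After move 4 (R): R=OWRG U=WOYY F=GGGY D=WBYW B=BROB
After move 5 (R): R=ROGW U=WGYY F=GBGW D=WOYB B=YROB
After move 6 (U'): U=GYWY F=BRGW R=GBGW B=ROOB L=YROR
After move 7 (R'): R=BWGG U=GOWR F=BYGY D=WRYW B=BOOB
Query 1: U[2] = W
Query 2: F[3] = Y
Query 3: D[3] = W

Answer: W Y W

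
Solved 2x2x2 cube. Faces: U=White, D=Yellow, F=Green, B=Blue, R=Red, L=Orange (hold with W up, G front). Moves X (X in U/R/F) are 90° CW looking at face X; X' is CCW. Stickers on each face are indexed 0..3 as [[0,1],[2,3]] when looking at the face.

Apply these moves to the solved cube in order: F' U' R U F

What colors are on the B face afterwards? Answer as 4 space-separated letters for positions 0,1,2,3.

Answer: B B R B

Derivation:
After move 1 (F'): F=GGGG U=WWRR R=YRYR D=OOYY L=OWOW
After move 2 (U'): U=WRWR F=OWGG R=GGYR B=YRBB L=BBOW
After move 3 (R): R=YGRG U=WWWG F=OOGY D=OBYY B=RRRB
After move 4 (U): U=WWGW F=YGGY R=RRRG B=BBRB L=OOOW
After move 5 (F): F=GYYG U=WWWO R=GRWG D=RRYY L=OOOB
Query: B face = BBRB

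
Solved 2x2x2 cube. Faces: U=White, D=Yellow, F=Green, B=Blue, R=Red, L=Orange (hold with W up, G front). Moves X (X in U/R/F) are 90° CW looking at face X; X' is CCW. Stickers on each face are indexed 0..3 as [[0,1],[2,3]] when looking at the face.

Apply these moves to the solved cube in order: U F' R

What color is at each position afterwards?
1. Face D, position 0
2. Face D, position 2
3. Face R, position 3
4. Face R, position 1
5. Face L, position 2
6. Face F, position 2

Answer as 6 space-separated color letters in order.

After move 1 (U): U=WWWW F=RRGG R=BBRR B=OOBB L=GGOO
After move 2 (F'): F=RGRG U=WWBR R=YBYR D=GOYY L=GWOW
After move 3 (R): R=YYRB U=WGBG F=RORY D=GBYO B=ROWB
Query 1: D[0] = G
Query 2: D[2] = Y
Query 3: R[3] = B
Query 4: R[1] = Y
Query 5: L[2] = O
Query 6: F[2] = R

Answer: G Y B Y O R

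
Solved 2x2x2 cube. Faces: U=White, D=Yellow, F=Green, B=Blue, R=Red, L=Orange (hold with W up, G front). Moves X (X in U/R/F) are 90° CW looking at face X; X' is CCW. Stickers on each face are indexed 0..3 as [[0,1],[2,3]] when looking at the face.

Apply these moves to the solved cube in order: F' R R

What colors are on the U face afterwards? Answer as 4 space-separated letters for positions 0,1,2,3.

Answer: W O R Y

Derivation:
After move 1 (F'): F=GGGG U=WWRR R=YRYR D=OOYY L=OWOW
After move 2 (R): R=YYRR U=WGRG F=GOGY D=OBYB B=RBWB
After move 3 (R): R=RYRY U=WORY F=GBGB D=OWYR B=GBGB
Query: U face = WORY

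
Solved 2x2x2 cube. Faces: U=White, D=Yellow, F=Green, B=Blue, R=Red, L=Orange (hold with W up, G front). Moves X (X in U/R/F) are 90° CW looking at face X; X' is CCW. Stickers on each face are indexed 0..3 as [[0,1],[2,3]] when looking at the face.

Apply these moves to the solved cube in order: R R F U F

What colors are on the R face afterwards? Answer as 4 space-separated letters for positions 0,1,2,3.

Answer: O B Y R

Derivation:
After move 1 (R): R=RRRR U=WGWG F=GYGY D=YBYB B=WBWB
After move 2 (R): R=RRRR U=WYWY F=GBGB D=YWYW B=GBGB
After move 3 (F): F=GGBB U=WYOO R=WRYR D=RRYW L=OYOW
After move 4 (U): U=OWOY F=WRBB R=GBYR B=OYGB L=GGOW
After move 5 (F): F=BWBR U=OWWG R=OBYR D=YGYW L=GROR
Query: R face = OBYR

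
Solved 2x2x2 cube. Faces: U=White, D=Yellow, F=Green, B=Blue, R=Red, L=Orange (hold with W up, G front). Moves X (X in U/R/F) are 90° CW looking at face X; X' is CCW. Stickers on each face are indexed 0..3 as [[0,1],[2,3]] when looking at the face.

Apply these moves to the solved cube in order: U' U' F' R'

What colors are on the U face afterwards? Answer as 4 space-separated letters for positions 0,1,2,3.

Answer: W B O G

Derivation:
After move 1 (U'): U=WWWW F=OOGG R=GGRR B=RRBB L=BBOO
After move 2 (U'): U=WWWW F=BBGG R=OORR B=GGBB L=RROO
After move 3 (F'): F=BGBG U=WWOR R=YOYR D=ROYY L=RWOW
After move 4 (R'): R=ORYY U=WBOG F=BWBR D=RGYG B=YGOB
Query: U face = WBOG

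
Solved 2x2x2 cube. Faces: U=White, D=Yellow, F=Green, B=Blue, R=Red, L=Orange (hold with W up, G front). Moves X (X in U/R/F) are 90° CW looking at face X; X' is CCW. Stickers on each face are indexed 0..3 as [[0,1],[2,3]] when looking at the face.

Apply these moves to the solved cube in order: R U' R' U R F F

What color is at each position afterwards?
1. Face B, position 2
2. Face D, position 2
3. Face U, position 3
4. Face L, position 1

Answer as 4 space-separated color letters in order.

Answer: G Y Y R

Derivation:
After move 1 (R): R=RRRR U=WGWG F=GYGY D=YBYB B=WBWB
After move 2 (U'): U=GGWW F=OOGY R=GYRR B=RRWB L=WBOO
After move 3 (R'): R=YRGR U=GWWR F=OGGW D=YOYY B=BRBB
After move 4 (U): U=WGRW F=YRGW R=BRGR B=WBBB L=OGOO
After move 5 (R): R=GBRR U=WRRW F=YOGY D=YBYW B=WBGB
After move 6 (F): F=GYYO U=WROG R=RBWR D=RGYW L=OYOB
After move 7 (F): F=YGOY U=WRBY R=OBGR D=WRYW L=OROG
Query 1: B[2] = G
Query 2: D[2] = Y
Query 3: U[3] = Y
Query 4: L[1] = R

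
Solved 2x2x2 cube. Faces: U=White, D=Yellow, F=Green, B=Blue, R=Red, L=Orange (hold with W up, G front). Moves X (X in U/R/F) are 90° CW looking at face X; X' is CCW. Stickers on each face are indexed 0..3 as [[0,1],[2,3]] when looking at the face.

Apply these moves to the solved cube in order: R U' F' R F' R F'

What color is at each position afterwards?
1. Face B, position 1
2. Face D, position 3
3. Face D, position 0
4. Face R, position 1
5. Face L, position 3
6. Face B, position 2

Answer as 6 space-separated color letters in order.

After move 1 (R): R=RRRR U=WGWG F=GYGY D=YBYB B=WBWB
After move 2 (U'): U=GGWW F=OOGY R=GYRR B=RRWB L=WBOO
After move 3 (F'): F=OYOG U=GGGR R=BYYR D=BOYB L=WWOW
After move 4 (R): R=YBRY U=GYGG F=OOOB D=BWYR B=RRGB
After move 5 (F'): F=OBOO U=GYYR R=WBBY D=WWYR L=WGOG
After move 6 (R): R=BWYB U=GBYO F=OWOR D=WGYR B=RRYB
After move 7 (F'): F=WROO U=GBBY R=GWWB D=GGYR L=WOOY
Query 1: B[1] = R
Query 2: D[3] = R
Query 3: D[0] = G
Query 4: R[1] = W
Query 5: L[3] = Y
Query 6: B[2] = Y

Answer: R R G W Y Y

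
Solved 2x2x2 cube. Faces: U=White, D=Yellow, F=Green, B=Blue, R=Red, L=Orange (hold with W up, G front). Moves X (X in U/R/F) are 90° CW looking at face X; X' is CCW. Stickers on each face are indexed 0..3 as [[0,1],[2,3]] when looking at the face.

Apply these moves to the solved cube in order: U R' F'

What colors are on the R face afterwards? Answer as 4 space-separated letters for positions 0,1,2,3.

Answer: R R Y R

Derivation:
After move 1 (U): U=WWWW F=RRGG R=BBRR B=OOBB L=GGOO
After move 2 (R'): R=BRBR U=WBWO F=RWGW D=YRYG B=YOYB
After move 3 (F'): F=WWRG U=WBBB R=RRYR D=GOYG L=GOOW
Query: R face = RRYR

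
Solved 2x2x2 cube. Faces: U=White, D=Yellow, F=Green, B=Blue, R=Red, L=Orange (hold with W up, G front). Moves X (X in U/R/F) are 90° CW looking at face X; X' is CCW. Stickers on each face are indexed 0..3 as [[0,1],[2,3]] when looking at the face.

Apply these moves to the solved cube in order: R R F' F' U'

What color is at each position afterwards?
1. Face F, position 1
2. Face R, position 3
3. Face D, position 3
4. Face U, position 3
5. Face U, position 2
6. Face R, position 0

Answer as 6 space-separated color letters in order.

Answer: R R W W W B

Derivation:
After move 1 (R): R=RRRR U=WGWG F=GYGY D=YBYB B=WBWB
After move 2 (R): R=RRRR U=WYWY F=GBGB D=YWYW B=GBGB
After move 3 (F'): F=BBGG U=WYRR R=WRYR D=OOYW L=OYOW
After move 4 (F'): F=BGBG U=WYWY R=OROR D=YWYW L=OROR
After move 5 (U'): U=YYWW F=ORBG R=BGOR B=ORGB L=GBOR
Query 1: F[1] = R
Query 2: R[3] = R
Query 3: D[3] = W
Query 4: U[3] = W
Query 5: U[2] = W
Query 6: R[0] = B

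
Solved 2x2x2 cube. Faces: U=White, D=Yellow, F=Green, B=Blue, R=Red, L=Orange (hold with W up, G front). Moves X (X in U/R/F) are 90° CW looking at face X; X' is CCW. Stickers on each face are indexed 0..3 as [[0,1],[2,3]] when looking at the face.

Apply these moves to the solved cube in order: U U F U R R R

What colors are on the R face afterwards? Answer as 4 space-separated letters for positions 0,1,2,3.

Answer: G R G W

Derivation:
After move 1 (U): U=WWWW F=RRGG R=BBRR B=OOBB L=GGOO
After move 2 (U): U=WWWW F=BBGG R=OORR B=GGBB L=RROO
After move 3 (F): F=GBGB U=WWOR R=WOWR D=ROYY L=RYOY
After move 4 (U): U=OWRW F=WOGB R=GGWR B=RYBB L=GBOY
After move 5 (R): R=WGRG U=OORB F=WOGY D=RBYR B=WYWB
After move 6 (R): R=RWGG U=OORY F=WBGR D=RWYW B=BYOB
After move 7 (R): R=GRGW U=OBRR F=WWGW D=ROYB B=YYOB
Query: R face = GRGW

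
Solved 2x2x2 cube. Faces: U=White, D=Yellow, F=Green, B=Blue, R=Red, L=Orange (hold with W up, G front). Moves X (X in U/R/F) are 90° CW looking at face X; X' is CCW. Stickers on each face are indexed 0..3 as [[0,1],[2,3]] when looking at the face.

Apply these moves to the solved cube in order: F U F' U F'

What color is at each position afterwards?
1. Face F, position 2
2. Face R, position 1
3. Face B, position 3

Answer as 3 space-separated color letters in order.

Answer: R Y B

Derivation:
After move 1 (F): F=GGGG U=WWOO R=WRWR D=RRYY L=OYOY
After move 2 (U): U=OWOW F=WRGG R=BBWR B=OYBB L=GGOY
After move 3 (F'): F=RGWG U=OWBW R=RBRR D=GYYY L=GWOO
After move 4 (U): U=BOWW F=RBWG R=OYRR B=GWBB L=RGOO
After move 5 (F'): F=BGRW U=BOOR R=YYGR D=GOYY L=RWOW
Query 1: F[2] = R
Query 2: R[1] = Y
Query 3: B[3] = B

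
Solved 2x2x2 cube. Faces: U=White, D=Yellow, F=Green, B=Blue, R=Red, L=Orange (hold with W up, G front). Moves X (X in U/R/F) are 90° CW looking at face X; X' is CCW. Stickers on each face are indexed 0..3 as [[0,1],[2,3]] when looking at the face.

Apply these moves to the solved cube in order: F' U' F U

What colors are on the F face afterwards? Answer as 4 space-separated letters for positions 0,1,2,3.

After move 1 (F'): F=GGGG U=WWRR R=YRYR D=OOYY L=OWOW
After move 2 (U'): U=WRWR F=OWGG R=GGYR B=YRBB L=BBOW
After move 3 (F): F=GOGW U=WRWB R=WGRR D=YGYY L=BOOO
After move 4 (U): U=WWBR F=WGGW R=YRRR B=BOBB L=GOOO
Query: F face = WGGW

Answer: W G G W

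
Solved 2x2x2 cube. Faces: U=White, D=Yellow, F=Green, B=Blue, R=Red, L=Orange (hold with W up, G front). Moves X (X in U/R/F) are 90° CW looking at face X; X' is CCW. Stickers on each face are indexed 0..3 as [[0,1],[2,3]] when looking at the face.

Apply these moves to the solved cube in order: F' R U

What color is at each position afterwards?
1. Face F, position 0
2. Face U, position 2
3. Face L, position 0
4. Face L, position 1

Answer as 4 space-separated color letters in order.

After move 1 (F'): F=GGGG U=WWRR R=YRYR D=OOYY L=OWOW
After move 2 (R): R=YYRR U=WGRG F=GOGY D=OBYB B=RBWB
After move 3 (U): U=RWGG F=YYGY R=RBRR B=OWWB L=GOOW
Query 1: F[0] = Y
Query 2: U[2] = G
Query 3: L[0] = G
Query 4: L[1] = O

Answer: Y G G O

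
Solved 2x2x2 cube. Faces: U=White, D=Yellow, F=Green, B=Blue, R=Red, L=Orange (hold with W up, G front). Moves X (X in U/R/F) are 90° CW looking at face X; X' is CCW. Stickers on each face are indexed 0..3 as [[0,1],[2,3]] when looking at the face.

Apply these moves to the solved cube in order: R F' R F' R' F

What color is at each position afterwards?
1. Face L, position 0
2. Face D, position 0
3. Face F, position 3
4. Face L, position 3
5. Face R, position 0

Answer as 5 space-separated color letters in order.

After move 1 (R): R=RRRR U=WGWG F=GYGY D=YBYB B=WBWB
After move 2 (F'): F=YYGG U=WGRR R=BRYR D=OOYB L=OGOW
After move 3 (R): R=YBRR U=WYRG F=YOGB D=OWYW B=RBGB
After move 4 (F'): F=OBYG U=WYYR R=WBOR D=GWYW L=OGOR
After move 5 (R'): R=BRWO U=WGYR F=OYYR D=GBYG B=WBWB
After move 6 (F): F=YORY U=WGRG R=YRRO D=WBYG L=OGOB
Query 1: L[0] = O
Query 2: D[0] = W
Query 3: F[3] = Y
Query 4: L[3] = B
Query 5: R[0] = Y

Answer: O W Y B Y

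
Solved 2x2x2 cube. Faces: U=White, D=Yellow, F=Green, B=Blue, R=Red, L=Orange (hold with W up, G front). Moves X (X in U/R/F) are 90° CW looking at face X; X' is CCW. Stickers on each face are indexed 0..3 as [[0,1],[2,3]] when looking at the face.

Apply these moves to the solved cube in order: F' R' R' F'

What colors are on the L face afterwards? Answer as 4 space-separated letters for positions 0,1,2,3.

Answer: O Y O R

Derivation:
After move 1 (F'): F=GGGG U=WWRR R=YRYR D=OOYY L=OWOW
After move 2 (R'): R=RRYY U=WBRB F=GWGR D=OGYG B=YBOB
After move 3 (R'): R=RYRY U=WORY F=GBGB D=OWYR B=GBGB
After move 4 (F'): F=BBGG U=WORR R=WYOY D=WWYR L=OYOR
Query: L face = OYOR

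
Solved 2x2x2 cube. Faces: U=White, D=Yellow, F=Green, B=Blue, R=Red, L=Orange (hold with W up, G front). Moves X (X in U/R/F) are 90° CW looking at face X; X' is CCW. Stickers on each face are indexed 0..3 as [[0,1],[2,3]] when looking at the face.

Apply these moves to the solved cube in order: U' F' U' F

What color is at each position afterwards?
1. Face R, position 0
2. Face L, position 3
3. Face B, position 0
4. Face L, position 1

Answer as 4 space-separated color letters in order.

After move 1 (U'): U=WWWW F=OOGG R=GGRR B=RRBB L=BBOO
After move 2 (F'): F=OGOG U=WWGR R=YGYR D=BOYY L=BWOW
After move 3 (U'): U=WRWG F=BWOG R=OGYR B=YGBB L=RROW
After move 4 (F): F=OBGW U=WRWR R=WGGR D=YOYY L=RBOO
Query 1: R[0] = W
Query 2: L[3] = O
Query 3: B[0] = Y
Query 4: L[1] = B

Answer: W O Y B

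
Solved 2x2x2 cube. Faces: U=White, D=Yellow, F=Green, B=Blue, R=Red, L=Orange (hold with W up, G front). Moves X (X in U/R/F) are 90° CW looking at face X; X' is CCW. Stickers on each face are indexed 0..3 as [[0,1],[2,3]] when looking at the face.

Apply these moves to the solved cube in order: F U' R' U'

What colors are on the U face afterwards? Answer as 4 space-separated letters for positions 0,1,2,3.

After move 1 (F): F=GGGG U=WWOO R=WRWR D=RRYY L=OYOY
After move 2 (U'): U=WOWO F=OYGG R=GGWR B=WRBB L=BBOY
After move 3 (R'): R=GRGW U=WBWW F=OOGO D=RYYG B=YRRB
After move 4 (U'): U=BWWW F=BBGO R=OOGW B=GRRB L=YROY
Query: U face = BWWW

Answer: B W W W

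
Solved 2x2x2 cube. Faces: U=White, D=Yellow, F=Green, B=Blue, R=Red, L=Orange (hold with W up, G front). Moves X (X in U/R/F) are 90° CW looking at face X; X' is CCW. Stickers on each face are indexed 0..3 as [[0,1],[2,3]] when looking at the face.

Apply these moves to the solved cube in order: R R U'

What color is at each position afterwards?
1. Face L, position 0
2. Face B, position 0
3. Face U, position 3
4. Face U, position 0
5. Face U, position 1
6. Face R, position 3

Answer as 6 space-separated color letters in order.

After move 1 (R): R=RRRR U=WGWG F=GYGY D=YBYB B=WBWB
After move 2 (R): R=RRRR U=WYWY F=GBGB D=YWYW B=GBGB
After move 3 (U'): U=YYWW F=OOGB R=GBRR B=RRGB L=GBOO
Query 1: L[0] = G
Query 2: B[0] = R
Query 3: U[3] = W
Query 4: U[0] = Y
Query 5: U[1] = Y
Query 6: R[3] = R

Answer: G R W Y Y R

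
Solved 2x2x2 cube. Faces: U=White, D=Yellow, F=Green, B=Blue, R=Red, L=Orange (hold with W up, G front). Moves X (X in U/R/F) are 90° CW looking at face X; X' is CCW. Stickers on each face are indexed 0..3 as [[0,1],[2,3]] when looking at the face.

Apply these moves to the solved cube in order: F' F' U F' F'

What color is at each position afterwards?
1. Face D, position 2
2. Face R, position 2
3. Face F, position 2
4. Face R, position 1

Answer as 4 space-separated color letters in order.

Answer: Y G R B

Derivation:
After move 1 (F'): F=GGGG U=WWRR R=YRYR D=OOYY L=OWOW
After move 2 (F'): F=GGGG U=WWYY R=OROR D=WWYY L=OROR
After move 3 (U): U=YWYW F=ORGG R=BBOR B=ORBB L=GGOR
After move 4 (F'): F=RGOG U=YWBO R=WBWR D=GRYY L=GWOY
After move 5 (F'): F=GGRO U=YWWW R=RBGR D=WYYY L=GOOB
Query 1: D[2] = Y
Query 2: R[2] = G
Query 3: F[2] = R
Query 4: R[1] = B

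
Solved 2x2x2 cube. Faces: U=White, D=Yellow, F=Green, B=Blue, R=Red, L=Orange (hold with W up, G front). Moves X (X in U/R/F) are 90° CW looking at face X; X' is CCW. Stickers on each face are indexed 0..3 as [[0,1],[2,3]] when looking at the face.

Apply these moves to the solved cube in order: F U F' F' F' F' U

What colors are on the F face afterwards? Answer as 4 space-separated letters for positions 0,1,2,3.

Answer: B B G G

Derivation:
After move 1 (F): F=GGGG U=WWOO R=WRWR D=RRYY L=OYOY
After move 2 (U): U=OWOW F=WRGG R=BBWR B=OYBB L=GGOY
After move 3 (F'): F=RGWG U=OWBW R=RBRR D=GYYY L=GWOO
After move 4 (F'): F=GGRW U=OWRR R=YBGR D=WOYY L=GWOB
After move 5 (F'): F=GWGR U=OWYG R=OBWR D=WBYY L=GROR
After move 6 (F'): F=WRGG U=OWOW R=BBWR D=RRYY L=GGOY
After move 7 (U): U=OOWW F=BBGG R=OYWR B=GGBB L=WROY
Query: F face = BBGG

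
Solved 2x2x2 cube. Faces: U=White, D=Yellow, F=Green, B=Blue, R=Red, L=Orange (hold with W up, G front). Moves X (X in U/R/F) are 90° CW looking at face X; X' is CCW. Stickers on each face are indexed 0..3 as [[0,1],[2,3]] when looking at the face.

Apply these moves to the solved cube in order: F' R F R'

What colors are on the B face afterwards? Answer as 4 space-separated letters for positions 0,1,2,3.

After move 1 (F'): F=GGGG U=WWRR R=YRYR D=OOYY L=OWOW
After move 2 (R): R=YYRR U=WGRG F=GOGY D=OBYB B=RBWB
After move 3 (F): F=GGYO U=WGWW R=RYGR D=RYYB L=OOOB
After move 4 (R'): R=YRRG U=WWWR F=GGYW D=RGYO B=BBYB
Query: B face = BBYB

Answer: B B Y B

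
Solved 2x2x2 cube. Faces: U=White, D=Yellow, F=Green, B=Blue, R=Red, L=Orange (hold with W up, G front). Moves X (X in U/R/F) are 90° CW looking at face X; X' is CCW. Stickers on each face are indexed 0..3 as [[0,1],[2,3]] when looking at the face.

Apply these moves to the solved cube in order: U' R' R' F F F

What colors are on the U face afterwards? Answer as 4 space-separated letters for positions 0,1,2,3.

Answer: W Y R G

Derivation:
After move 1 (U'): U=WWWW F=OOGG R=GGRR B=RRBB L=BBOO
After move 2 (R'): R=GRGR U=WBWR F=OWGW D=YOYG B=YRYB
After move 3 (R'): R=RRGG U=WYWY F=OBGR D=YWYW B=GROB
After move 4 (F): F=GORB U=WYOB R=WRYG D=GRYW L=BYOW
After move 5 (F): F=RGBO U=WYWY R=ORBG D=YWYW L=BGOR
After move 6 (F): F=BROG U=WYRG R=WRYG D=BOYW L=BYOW
Query: U face = WYRG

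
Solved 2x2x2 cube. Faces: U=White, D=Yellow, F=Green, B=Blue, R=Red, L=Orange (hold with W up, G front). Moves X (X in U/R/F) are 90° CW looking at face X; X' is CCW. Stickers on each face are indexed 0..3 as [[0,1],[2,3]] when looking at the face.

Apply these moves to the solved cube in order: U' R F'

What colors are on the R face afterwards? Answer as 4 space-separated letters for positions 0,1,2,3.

Answer: B G Y G

Derivation:
After move 1 (U'): U=WWWW F=OOGG R=GGRR B=RRBB L=BBOO
After move 2 (R): R=RGRG U=WOWG F=OYGY D=YBYR B=WRWB
After move 3 (F'): F=YYOG U=WORR R=BGYG D=BOYR L=BGOW
Query: R face = BGYG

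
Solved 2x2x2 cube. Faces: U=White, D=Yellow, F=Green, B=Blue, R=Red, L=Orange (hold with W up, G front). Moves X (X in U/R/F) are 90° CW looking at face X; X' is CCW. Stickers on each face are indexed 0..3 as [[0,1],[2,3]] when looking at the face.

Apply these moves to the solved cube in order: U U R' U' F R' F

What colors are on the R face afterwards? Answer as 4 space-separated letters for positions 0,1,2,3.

Answer: O R O W

Derivation:
After move 1 (U): U=WWWW F=RRGG R=BBRR B=OOBB L=GGOO
After move 2 (U): U=WWWW F=BBGG R=OORR B=GGBB L=RROO
After move 3 (R'): R=OROR U=WBWG F=BWGW D=YBYG B=YGYB
After move 4 (U'): U=BGWW F=RRGW R=BWOR B=ORYB L=YGOO
After move 5 (F): F=GRWR U=BGOG R=WWWR D=OBYG L=YYOB
After move 6 (R'): R=WRWW U=BYOO F=GGWG D=ORYR B=GRBB
After move 7 (F): F=WGGG U=BYBY R=OROW D=WWYR L=YOOR
Query: R face = OROW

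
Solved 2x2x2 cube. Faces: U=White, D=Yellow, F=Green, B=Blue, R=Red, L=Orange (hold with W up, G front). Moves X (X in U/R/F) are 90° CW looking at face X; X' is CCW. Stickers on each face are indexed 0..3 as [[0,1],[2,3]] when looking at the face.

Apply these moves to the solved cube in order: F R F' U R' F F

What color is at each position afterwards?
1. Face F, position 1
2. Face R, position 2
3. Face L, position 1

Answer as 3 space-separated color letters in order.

Answer: G Y O

Derivation:
After move 1 (F): F=GGGG U=WWOO R=WRWR D=RRYY L=OYOY
After move 2 (R): R=WWRR U=WGOG F=GRGY D=RBYB B=OBWB
After move 3 (F'): F=RYGG U=WGWR R=BWRR D=YYYB L=OGOO
After move 4 (U): U=WWRG F=BWGG R=OBRR B=OGWB L=RYOO
After move 5 (R'): R=BROR U=WWRO F=BWGG D=YWYG B=BGYB
After move 6 (F): F=GBGW U=WWOY R=RROR D=OBYG L=RYOW
After move 7 (F): F=GGWB U=WWWY R=ORYR D=ORYG L=ROOB
Query 1: F[1] = G
Query 2: R[2] = Y
Query 3: L[1] = O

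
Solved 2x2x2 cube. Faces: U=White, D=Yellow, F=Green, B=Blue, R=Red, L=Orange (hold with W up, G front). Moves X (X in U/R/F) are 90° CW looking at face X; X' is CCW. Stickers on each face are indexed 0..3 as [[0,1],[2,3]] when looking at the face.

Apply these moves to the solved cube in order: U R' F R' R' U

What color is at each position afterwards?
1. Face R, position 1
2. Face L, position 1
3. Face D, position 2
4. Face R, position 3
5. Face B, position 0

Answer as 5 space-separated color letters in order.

Answer: O Y Y W G

Derivation:
After move 1 (U): U=WWWW F=RRGG R=BBRR B=OOBB L=GGOO
After move 2 (R'): R=BRBR U=WBWO F=RWGW D=YRYG B=YOYB
After move 3 (F): F=GRWW U=WBOG R=WROR D=BBYG L=GYOR
After move 4 (R'): R=RRWO U=WYOY F=GBWG D=BRYW B=GOBB
After move 5 (R'): R=RORW U=WBOG F=GYWY D=BBYG B=WORB
After move 6 (U): U=OWGB F=ROWY R=WORW B=GYRB L=GYOR
Query 1: R[1] = O
Query 2: L[1] = Y
Query 3: D[2] = Y
Query 4: R[3] = W
Query 5: B[0] = G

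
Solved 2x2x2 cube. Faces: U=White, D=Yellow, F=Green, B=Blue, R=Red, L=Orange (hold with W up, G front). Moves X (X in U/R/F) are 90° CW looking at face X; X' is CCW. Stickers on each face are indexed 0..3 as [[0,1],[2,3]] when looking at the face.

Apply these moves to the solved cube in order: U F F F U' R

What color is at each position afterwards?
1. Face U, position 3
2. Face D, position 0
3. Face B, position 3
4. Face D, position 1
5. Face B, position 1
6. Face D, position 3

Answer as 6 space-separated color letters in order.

After move 1 (U): U=WWWW F=RRGG R=BBRR B=OOBB L=GGOO
After move 2 (F): F=GRGR U=WWOG R=WBWR D=RBYY L=GYOY
After move 3 (F): F=GGRR U=WWYY R=OBGR D=WWYY L=GROB
After move 4 (F): F=RGRG U=WWBR R=YBYR D=GOYY L=GWOW
After move 5 (U'): U=WRWB F=GWRG R=RGYR B=YBBB L=OOOW
After move 6 (R): R=YRRG U=WWWG F=GORY D=GBYY B=BBRB
Query 1: U[3] = G
Query 2: D[0] = G
Query 3: B[3] = B
Query 4: D[1] = B
Query 5: B[1] = B
Query 6: D[3] = Y

Answer: G G B B B Y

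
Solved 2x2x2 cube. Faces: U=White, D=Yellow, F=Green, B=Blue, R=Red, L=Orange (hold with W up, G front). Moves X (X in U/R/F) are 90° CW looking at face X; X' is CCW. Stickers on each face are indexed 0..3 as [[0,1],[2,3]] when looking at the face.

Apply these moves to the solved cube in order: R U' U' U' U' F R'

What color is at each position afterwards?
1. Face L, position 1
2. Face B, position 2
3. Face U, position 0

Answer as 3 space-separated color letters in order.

Answer: Y R W

Derivation:
After move 1 (R): R=RRRR U=WGWG F=GYGY D=YBYB B=WBWB
After move 2 (U'): U=GGWW F=OOGY R=GYRR B=RRWB L=WBOO
After move 3 (U'): U=GWGW F=WBGY R=OORR B=GYWB L=RROO
After move 4 (U'): U=WWGG F=RRGY R=WBRR B=OOWB L=GYOO
After move 5 (U'): U=WGWG F=GYGY R=RRRR B=WBWB L=OOOO
After move 6 (F): F=GGYY U=WGOO R=WRGR D=RRYB L=OYOB
After move 7 (R'): R=RRWG U=WWOW F=GGYO D=RGYY B=BBRB
Query 1: L[1] = Y
Query 2: B[2] = R
Query 3: U[0] = W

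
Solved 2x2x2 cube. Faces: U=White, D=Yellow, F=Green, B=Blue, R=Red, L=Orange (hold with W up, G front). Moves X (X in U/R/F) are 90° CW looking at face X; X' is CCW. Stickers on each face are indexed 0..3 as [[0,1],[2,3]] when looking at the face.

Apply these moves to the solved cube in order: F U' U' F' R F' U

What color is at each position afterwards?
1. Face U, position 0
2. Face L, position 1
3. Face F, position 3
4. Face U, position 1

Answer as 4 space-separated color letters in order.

Answer: R Y B O

Derivation:
After move 1 (F): F=GGGG U=WWOO R=WRWR D=RRYY L=OYOY
After move 2 (U'): U=WOWO F=OYGG R=GGWR B=WRBB L=BBOY
After move 3 (U'): U=OOWW F=BBGG R=OYWR B=GGBB L=WROY
After move 4 (F'): F=BGBG U=OOOW R=RYRR D=RYYY L=WWOW
After move 5 (R): R=RRRY U=OGOG F=BYBY D=RBYG B=WGOB
After move 6 (F'): F=YYBB U=OGRR R=BRRY D=WWYG L=WGOO
After move 7 (U): U=RORG F=BRBB R=WGRY B=WGOB L=YYOO
Query 1: U[0] = R
Query 2: L[1] = Y
Query 3: F[3] = B
Query 4: U[1] = O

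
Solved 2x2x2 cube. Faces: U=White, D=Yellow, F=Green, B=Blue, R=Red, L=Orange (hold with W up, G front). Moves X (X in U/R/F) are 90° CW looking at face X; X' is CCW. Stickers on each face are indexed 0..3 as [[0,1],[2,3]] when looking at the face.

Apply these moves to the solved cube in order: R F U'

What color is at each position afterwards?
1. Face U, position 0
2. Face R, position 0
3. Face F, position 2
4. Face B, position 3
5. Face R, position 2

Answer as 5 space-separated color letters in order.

After move 1 (R): R=RRRR U=WGWG F=GYGY D=YBYB B=WBWB
After move 2 (F): F=GGYY U=WGOO R=WRGR D=RRYB L=OYOB
After move 3 (U'): U=GOWO F=OYYY R=GGGR B=WRWB L=WBOB
Query 1: U[0] = G
Query 2: R[0] = G
Query 3: F[2] = Y
Query 4: B[3] = B
Query 5: R[2] = G

Answer: G G Y B G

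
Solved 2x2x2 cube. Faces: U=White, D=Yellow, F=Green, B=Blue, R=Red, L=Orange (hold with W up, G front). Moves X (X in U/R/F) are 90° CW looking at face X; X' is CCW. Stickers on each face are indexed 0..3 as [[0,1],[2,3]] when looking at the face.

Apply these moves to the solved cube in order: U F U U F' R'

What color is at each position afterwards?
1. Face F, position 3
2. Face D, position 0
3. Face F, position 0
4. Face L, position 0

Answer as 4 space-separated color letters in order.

After move 1 (U): U=WWWW F=RRGG R=BBRR B=OOBB L=GGOO
After move 2 (F): F=GRGR U=WWOG R=WBWR D=RBYY L=GYOY
After move 3 (U): U=OWGW F=WBGR R=OOWR B=GYBB L=GROY
After move 4 (U): U=GOWW F=OOGR R=GYWR B=GRBB L=WBOY
After move 5 (F'): F=OROG U=GOGW R=BYRR D=BYYY L=WWOW
After move 6 (R'): R=YRBR U=GBGG F=OOOW D=BRYG B=YRYB
Query 1: F[3] = W
Query 2: D[0] = B
Query 3: F[0] = O
Query 4: L[0] = W

Answer: W B O W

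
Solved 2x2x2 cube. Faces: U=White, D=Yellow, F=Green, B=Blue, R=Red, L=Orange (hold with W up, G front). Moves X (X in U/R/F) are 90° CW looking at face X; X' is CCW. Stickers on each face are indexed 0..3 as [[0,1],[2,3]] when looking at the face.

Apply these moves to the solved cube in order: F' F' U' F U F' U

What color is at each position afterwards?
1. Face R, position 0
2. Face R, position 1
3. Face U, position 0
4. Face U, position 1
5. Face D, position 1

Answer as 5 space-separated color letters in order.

Answer: B W O R W

Derivation:
After move 1 (F'): F=GGGG U=WWRR R=YRYR D=OOYY L=OWOW
After move 2 (F'): F=GGGG U=WWYY R=OROR D=WWYY L=OROR
After move 3 (U'): U=WYWY F=ORGG R=GGOR B=ORBB L=BBOR
After move 4 (F): F=GOGR U=WYRB R=WGYR D=OGYY L=BWOW
After move 5 (U): U=RWBY F=WGGR R=ORYR B=BWBB L=GOOW
After move 6 (F'): F=GRWG U=RWOY R=GROR D=OWYY L=GYOB
After move 7 (U): U=ORYW F=GRWG R=BWOR B=GYBB L=GROB
Query 1: R[0] = B
Query 2: R[1] = W
Query 3: U[0] = O
Query 4: U[1] = R
Query 5: D[1] = W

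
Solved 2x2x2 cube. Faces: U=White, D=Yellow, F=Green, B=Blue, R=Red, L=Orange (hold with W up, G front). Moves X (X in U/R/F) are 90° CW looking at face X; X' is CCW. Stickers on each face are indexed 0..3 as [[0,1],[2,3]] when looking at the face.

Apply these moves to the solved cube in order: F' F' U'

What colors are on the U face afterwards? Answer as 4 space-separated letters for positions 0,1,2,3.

After move 1 (F'): F=GGGG U=WWRR R=YRYR D=OOYY L=OWOW
After move 2 (F'): F=GGGG U=WWYY R=OROR D=WWYY L=OROR
After move 3 (U'): U=WYWY F=ORGG R=GGOR B=ORBB L=BBOR
Query: U face = WYWY

Answer: W Y W Y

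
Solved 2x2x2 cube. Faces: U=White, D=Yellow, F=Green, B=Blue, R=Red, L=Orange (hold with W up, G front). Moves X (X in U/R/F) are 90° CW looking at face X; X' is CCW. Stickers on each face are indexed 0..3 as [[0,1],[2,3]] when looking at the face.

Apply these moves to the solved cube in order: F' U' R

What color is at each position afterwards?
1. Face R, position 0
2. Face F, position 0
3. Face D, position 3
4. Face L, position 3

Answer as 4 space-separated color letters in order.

Answer: Y O Y W

Derivation:
After move 1 (F'): F=GGGG U=WWRR R=YRYR D=OOYY L=OWOW
After move 2 (U'): U=WRWR F=OWGG R=GGYR B=YRBB L=BBOW
After move 3 (R): R=YGRG U=WWWG F=OOGY D=OBYY B=RRRB
Query 1: R[0] = Y
Query 2: F[0] = O
Query 3: D[3] = Y
Query 4: L[3] = W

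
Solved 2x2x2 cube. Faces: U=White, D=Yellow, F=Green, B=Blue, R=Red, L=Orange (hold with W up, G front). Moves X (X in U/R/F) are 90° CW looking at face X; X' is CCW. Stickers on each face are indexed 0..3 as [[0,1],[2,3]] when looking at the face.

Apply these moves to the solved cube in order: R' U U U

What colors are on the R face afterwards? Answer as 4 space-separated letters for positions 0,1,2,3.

Answer: G W R R

Derivation:
After move 1 (R'): R=RRRR U=WBWB F=GWGW D=YGYG B=YBYB
After move 2 (U): U=WWBB F=RRGW R=YBRR B=OOYB L=GWOO
After move 3 (U): U=BWBW F=YBGW R=OORR B=GWYB L=RROO
After move 4 (U): U=BBWW F=OOGW R=GWRR B=RRYB L=YBOO
Query: R face = GWRR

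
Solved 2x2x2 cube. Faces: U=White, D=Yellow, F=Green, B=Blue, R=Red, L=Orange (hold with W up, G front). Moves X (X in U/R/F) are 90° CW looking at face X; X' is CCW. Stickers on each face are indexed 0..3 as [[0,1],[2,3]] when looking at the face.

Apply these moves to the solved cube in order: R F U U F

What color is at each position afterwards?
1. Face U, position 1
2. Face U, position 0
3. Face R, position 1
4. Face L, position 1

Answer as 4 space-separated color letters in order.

After move 1 (R): R=RRRR U=WGWG F=GYGY D=YBYB B=WBWB
After move 2 (F): F=GGYY U=WGOO R=WRGR D=RRYB L=OYOB
After move 3 (U): U=OWOG F=WRYY R=WBGR B=OYWB L=GGOB
After move 4 (U): U=OOGW F=WBYY R=OYGR B=GGWB L=WROB
After move 5 (F): F=YWYB U=OOBR R=GYWR D=GOYB L=WROR
Query 1: U[1] = O
Query 2: U[0] = O
Query 3: R[1] = Y
Query 4: L[1] = R

Answer: O O Y R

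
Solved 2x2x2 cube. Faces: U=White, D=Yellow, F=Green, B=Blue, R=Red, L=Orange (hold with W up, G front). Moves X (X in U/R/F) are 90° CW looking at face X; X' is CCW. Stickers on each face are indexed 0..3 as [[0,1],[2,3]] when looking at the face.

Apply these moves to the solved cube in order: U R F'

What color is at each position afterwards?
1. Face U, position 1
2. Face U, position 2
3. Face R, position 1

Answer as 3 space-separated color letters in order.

Answer: R R B

Derivation:
After move 1 (U): U=WWWW F=RRGG R=BBRR B=OOBB L=GGOO
After move 2 (R): R=RBRB U=WRWG F=RYGY D=YBYO B=WOWB
After move 3 (F'): F=YYRG U=WRRR R=BBYB D=GOYO L=GGOW
Query 1: U[1] = R
Query 2: U[2] = R
Query 3: R[1] = B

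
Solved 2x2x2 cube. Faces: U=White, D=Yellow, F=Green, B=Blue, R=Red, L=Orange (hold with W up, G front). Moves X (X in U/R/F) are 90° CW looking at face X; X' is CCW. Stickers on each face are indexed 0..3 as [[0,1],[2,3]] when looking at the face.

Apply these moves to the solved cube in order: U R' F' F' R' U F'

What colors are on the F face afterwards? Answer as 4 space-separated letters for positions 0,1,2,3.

After move 1 (U): U=WWWW F=RRGG R=BBRR B=OOBB L=GGOO
After move 2 (R'): R=BRBR U=WBWO F=RWGW D=YRYG B=YOYB
After move 3 (F'): F=WWRG U=WBBB R=RRYR D=GOYG L=GOOW
After move 4 (F'): F=WGWR U=WBRY R=ORGR D=OWYG L=GBOB
After move 5 (R'): R=RROG U=WYRY F=WBWY D=OGYR B=GOWB
After move 6 (U): U=RWYY F=RRWY R=GOOG B=GBWB L=WBOB
After move 7 (F'): F=RYRW U=RWGO R=GOOG D=BBYR L=WYOY
Query: F face = RYRW

Answer: R Y R W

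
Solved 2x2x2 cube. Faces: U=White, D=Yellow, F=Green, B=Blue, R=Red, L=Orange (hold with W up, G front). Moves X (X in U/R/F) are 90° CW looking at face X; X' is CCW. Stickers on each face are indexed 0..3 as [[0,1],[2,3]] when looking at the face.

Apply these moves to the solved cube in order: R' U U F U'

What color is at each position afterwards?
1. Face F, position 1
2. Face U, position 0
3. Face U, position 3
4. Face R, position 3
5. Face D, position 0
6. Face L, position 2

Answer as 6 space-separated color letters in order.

Answer: Y W O R R O

Derivation:
After move 1 (R'): R=RRRR U=WBWB F=GWGW D=YGYG B=YBYB
After move 2 (U): U=WWBB F=RRGW R=YBRR B=OOYB L=GWOO
After move 3 (U): U=BWBW F=YBGW R=OORR B=GWYB L=RROO
After move 4 (F): F=GYWB U=BWOR R=BOWR D=ROYG L=RYOG
After move 5 (U'): U=WRBO F=RYWB R=GYWR B=BOYB L=GWOG
Query 1: F[1] = Y
Query 2: U[0] = W
Query 3: U[3] = O
Query 4: R[3] = R
Query 5: D[0] = R
Query 6: L[2] = O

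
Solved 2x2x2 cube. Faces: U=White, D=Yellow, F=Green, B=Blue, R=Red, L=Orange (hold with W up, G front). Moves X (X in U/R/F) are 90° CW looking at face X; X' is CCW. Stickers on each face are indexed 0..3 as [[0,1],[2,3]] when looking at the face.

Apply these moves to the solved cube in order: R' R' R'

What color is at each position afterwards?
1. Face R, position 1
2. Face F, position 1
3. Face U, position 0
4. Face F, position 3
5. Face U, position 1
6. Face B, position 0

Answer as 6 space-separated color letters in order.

After move 1 (R'): R=RRRR U=WBWB F=GWGW D=YGYG B=YBYB
After move 2 (R'): R=RRRR U=WYWY F=GBGB D=YWYW B=GBGB
After move 3 (R'): R=RRRR U=WGWG F=GYGY D=YBYB B=WBWB
Query 1: R[1] = R
Query 2: F[1] = Y
Query 3: U[0] = W
Query 4: F[3] = Y
Query 5: U[1] = G
Query 6: B[0] = W

Answer: R Y W Y G W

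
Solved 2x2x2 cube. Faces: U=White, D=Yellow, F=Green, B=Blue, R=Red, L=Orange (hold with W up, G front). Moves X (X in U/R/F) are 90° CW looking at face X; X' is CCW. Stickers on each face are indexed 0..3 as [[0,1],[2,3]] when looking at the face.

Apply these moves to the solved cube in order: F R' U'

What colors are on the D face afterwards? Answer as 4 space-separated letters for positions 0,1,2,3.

Answer: R G Y G

Derivation:
After move 1 (F): F=GGGG U=WWOO R=WRWR D=RRYY L=OYOY
After move 2 (R'): R=RRWW U=WBOB F=GWGO D=RGYG B=YBRB
After move 3 (U'): U=BBWO F=OYGO R=GWWW B=RRRB L=YBOY
Query: D face = RGYG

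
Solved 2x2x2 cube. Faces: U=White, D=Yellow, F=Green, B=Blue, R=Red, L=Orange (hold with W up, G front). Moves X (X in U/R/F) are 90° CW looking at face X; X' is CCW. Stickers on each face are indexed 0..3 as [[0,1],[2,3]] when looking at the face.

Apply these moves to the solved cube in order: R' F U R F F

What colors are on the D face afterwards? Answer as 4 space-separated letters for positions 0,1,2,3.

After move 1 (R'): R=RRRR U=WBWB F=GWGW D=YGYG B=YBYB
After move 2 (F): F=GGWW U=WBOO R=WRBR D=RRYG L=OYOG
After move 3 (U): U=OWOB F=WRWW R=YBBR B=OYYB L=GGOG
After move 4 (R): R=BYRB U=OROW F=WRWG D=RYYO B=BYWB
After move 5 (F): F=WWGR U=ORGG R=OYWB D=RBYO L=GROY
After move 6 (F): F=GWRW U=ORYR R=GYGB D=WOYO L=GROB
Query: D face = WOYO

Answer: W O Y O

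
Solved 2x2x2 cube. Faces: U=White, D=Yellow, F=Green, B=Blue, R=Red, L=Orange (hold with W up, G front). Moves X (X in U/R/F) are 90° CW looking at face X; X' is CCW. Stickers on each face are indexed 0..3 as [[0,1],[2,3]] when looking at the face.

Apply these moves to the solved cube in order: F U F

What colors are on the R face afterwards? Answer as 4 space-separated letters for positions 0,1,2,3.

After move 1 (F): F=GGGG U=WWOO R=WRWR D=RRYY L=OYOY
After move 2 (U): U=OWOW F=WRGG R=BBWR B=OYBB L=GGOY
After move 3 (F): F=GWGR U=OWYG R=OBWR D=WBYY L=GROR
Query: R face = OBWR

Answer: O B W R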